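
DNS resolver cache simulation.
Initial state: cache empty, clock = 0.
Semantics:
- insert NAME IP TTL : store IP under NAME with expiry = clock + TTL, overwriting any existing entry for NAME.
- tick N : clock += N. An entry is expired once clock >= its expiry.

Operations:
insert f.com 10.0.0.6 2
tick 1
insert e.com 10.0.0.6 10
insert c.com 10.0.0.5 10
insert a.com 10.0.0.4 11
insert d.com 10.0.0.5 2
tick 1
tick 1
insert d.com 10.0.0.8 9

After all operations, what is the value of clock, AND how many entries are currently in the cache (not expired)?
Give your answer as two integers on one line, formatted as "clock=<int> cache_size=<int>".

Answer: clock=3 cache_size=4

Derivation:
Op 1: insert f.com -> 10.0.0.6 (expiry=0+2=2). clock=0
Op 2: tick 1 -> clock=1.
Op 3: insert e.com -> 10.0.0.6 (expiry=1+10=11). clock=1
Op 4: insert c.com -> 10.0.0.5 (expiry=1+10=11). clock=1
Op 5: insert a.com -> 10.0.0.4 (expiry=1+11=12). clock=1
Op 6: insert d.com -> 10.0.0.5 (expiry=1+2=3). clock=1
Op 7: tick 1 -> clock=2. purged={f.com}
Op 8: tick 1 -> clock=3. purged={d.com}
Op 9: insert d.com -> 10.0.0.8 (expiry=3+9=12). clock=3
Final clock = 3
Final cache (unexpired): {a.com,c.com,d.com,e.com} -> size=4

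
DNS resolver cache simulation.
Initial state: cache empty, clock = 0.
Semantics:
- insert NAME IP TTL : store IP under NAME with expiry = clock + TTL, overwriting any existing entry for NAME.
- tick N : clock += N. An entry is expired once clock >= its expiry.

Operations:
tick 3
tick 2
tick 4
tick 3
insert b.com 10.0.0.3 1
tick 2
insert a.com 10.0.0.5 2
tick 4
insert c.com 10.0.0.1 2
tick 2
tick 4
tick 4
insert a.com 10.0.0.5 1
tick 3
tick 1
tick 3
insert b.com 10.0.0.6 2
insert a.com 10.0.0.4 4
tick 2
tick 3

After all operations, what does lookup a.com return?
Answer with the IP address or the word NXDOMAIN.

Op 1: tick 3 -> clock=3.
Op 2: tick 2 -> clock=5.
Op 3: tick 4 -> clock=9.
Op 4: tick 3 -> clock=12.
Op 5: insert b.com -> 10.0.0.3 (expiry=12+1=13). clock=12
Op 6: tick 2 -> clock=14. purged={b.com}
Op 7: insert a.com -> 10.0.0.5 (expiry=14+2=16). clock=14
Op 8: tick 4 -> clock=18. purged={a.com}
Op 9: insert c.com -> 10.0.0.1 (expiry=18+2=20). clock=18
Op 10: tick 2 -> clock=20. purged={c.com}
Op 11: tick 4 -> clock=24.
Op 12: tick 4 -> clock=28.
Op 13: insert a.com -> 10.0.0.5 (expiry=28+1=29). clock=28
Op 14: tick 3 -> clock=31. purged={a.com}
Op 15: tick 1 -> clock=32.
Op 16: tick 3 -> clock=35.
Op 17: insert b.com -> 10.0.0.6 (expiry=35+2=37). clock=35
Op 18: insert a.com -> 10.0.0.4 (expiry=35+4=39). clock=35
Op 19: tick 2 -> clock=37. purged={b.com}
Op 20: tick 3 -> clock=40. purged={a.com}
lookup a.com: not in cache (expired or never inserted)

Answer: NXDOMAIN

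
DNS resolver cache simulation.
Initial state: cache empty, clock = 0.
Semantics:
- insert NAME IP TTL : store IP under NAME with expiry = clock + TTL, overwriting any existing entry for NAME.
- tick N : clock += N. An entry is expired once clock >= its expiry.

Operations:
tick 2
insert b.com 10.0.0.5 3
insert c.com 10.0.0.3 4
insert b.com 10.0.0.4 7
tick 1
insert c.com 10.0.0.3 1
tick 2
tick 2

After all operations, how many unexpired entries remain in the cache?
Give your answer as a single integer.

Op 1: tick 2 -> clock=2.
Op 2: insert b.com -> 10.0.0.5 (expiry=2+3=5). clock=2
Op 3: insert c.com -> 10.0.0.3 (expiry=2+4=6). clock=2
Op 4: insert b.com -> 10.0.0.4 (expiry=2+7=9). clock=2
Op 5: tick 1 -> clock=3.
Op 6: insert c.com -> 10.0.0.3 (expiry=3+1=4). clock=3
Op 7: tick 2 -> clock=5. purged={c.com}
Op 8: tick 2 -> clock=7.
Final cache (unexpired): {b.com} -> size=1

Answer: 1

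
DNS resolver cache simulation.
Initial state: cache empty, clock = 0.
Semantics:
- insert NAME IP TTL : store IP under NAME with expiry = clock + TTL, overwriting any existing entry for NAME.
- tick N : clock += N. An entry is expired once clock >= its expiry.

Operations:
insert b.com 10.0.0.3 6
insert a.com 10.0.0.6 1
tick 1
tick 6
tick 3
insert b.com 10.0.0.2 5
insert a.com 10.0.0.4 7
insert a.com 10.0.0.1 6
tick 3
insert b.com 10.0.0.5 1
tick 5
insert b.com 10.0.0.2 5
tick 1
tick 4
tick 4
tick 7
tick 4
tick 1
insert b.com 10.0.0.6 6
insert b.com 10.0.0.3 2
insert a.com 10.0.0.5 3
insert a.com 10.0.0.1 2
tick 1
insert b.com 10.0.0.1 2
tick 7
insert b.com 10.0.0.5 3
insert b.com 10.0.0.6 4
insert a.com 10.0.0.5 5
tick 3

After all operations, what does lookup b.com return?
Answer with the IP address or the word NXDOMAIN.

Answer: 10.0.0.6

Derivation:
Op 1: insert b.com -> 10.0.0.3 (expiry=0+6=6). clock=0
Op 2: insert a.com -> 10.0.0.6 (expiry=0+1=1). clock=0
Op 3: tick 1 -> clock=1. purged={a.com}
Op 4: tick 6 -> clock=7. purged={b.com}
Op 5: tick 3 -> clock=10.
Op 6: insert b.com -> 10.0.0.2 (expiry=10+5=15). clock=10
Op 7: insert a.com -> 10.0.0.4 (expiry=10+7=17). clock=10
Op 8: insert a.com -> 10.0.0.1 (expiry=10+6=16). clock=10
Op 9: tick 3 -> clock=13.
Op 10: insert b.com -> 10.0.0.5 (expiry=13+1=14). clock=13
Op 11: tick 5 -> clock=18. purged={a.com,b.com}
Op 12: insert b.com -> 10.0.0.2 (expiry=18+5=23). clock=18
Op 13: tick 1 -> clock=19.
Op 14: tick 4 -> clock=23. purged={b.com}
Op 15: tick 4 -> clock=27.
Op 16: tick 7 -> clock=34.
Op 17: tick 4 -> clock=38.
Op 18: tick 1 -> clock=39.
Op 19: insert b.com -> 10.0.0.6 (expiry=39+6=45). clock=39
Op 20: insert b.com -> 10.0.0.3 (expiry=39+2=41). clock=39
Op 21: insert a.com -> 10.0.0.5 (expiry=39+3=42). clock=39
Op 22: insert a.com -> 10.0.0.1 (expiry=39+2=41). clock=39
Op 23: tick 1 -> clock=40.
Op 24: insert b.com -> 10.0.0.1 (expiry=40+2=42). clock=40
Op 25: tick 7 -> clock=47. purged={a.com,b.com}
Op 26: insert b.com -> 10.0.0.5 (expiry=47+3=50). clock=47
Op 27: insert b.com -> 10.0.0.6 (expiry=47+4=51). clock=47
Op 28: insert a.com -> 10.0.0.5 (expiry=47+5=52). clock=47
Op 29: tick 3 -> clock=50.
lookup b.com: present, ip=10.0.0.6 expiry=51 > clock=50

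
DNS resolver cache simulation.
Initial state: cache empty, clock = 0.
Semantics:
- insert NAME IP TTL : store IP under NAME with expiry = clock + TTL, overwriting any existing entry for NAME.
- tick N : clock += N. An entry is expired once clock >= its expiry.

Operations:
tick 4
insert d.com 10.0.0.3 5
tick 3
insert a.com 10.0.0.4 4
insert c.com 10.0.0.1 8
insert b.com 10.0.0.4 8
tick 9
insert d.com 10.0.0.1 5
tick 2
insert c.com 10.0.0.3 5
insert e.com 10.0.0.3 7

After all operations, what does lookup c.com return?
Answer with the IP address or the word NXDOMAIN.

Op 1: tick 4 -> clock=4.
Op 2: insert d.com -> 10.0.0.3 (expiry=4+5=9). clock=4
Op 3: tick 3 -> clock=7.
Op 4: insert a.com -> 10.0.0.4 (expiry=7+4=11). clock=7
Op 5: insert c.com -> 10.0.0.1 (expiry=7+8=15). clock=7
Op 6: insert b.com -> 10.0.0.4 (expiry=7+8=15). clock=7
Op 7: tick 9 -> clock=16. purged={a.com,b.com,c.com,d.com}
Op 8: insert d.com -> 10.0.0.1 (expiry=16+5=21). clock=16
Op 9: tick 2 -> clock=18.
Op 10: insert c.com -> 10.0.0.3 (expiry=18+5=23). clock=18
Op 11: insert e.com -> 10.0.0.3 (expiry=18+7=25). clock=18
lookup c.com: present, ip=10.0.0.3 expiry=23 > clock=18

Answer: 10.0.0.3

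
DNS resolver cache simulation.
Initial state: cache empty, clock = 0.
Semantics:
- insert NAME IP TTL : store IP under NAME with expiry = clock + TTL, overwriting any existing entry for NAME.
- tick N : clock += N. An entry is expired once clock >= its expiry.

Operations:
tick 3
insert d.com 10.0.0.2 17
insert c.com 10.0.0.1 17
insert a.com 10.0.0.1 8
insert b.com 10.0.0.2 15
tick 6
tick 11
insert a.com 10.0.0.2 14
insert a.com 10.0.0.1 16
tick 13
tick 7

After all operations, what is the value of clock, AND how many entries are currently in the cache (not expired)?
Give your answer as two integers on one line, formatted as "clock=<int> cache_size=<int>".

Op 1: tick 3 -> clock=3.
Op 2: insert d.com -> 10.0.0.2 (expiry=3+17=20). clock=3
Op 3: insert c.com -> 10.0.0.1 (expiry=3+17=20). clock=3
Op 4: insert a.com -> 10.0.0.1 (expiry=3+8=11). clock=3
Op 5: insert b.com -> 10.0.0.2 (expiry=3+15=18). clock=3
Op 6: tick 6 -> clock=9.
Op 7: tick 11 -> clock=20. purged={a.com,b.com,c.com,d.com}
Op 8: insert a.com -> 10.0.0.2 (expiry=20+14=34). clock=20
Op 9: insert a.com -> 10.0.0.1 (expiry=20+16=36). clock=20
Op 10: tick 13 -> clock=33.
Op 11: tick 7 -> clock=40. purged={a.com}
Final clock = 40
Final cache (unexpired): {} -> size=0

Answer: clock=40 cache_size=0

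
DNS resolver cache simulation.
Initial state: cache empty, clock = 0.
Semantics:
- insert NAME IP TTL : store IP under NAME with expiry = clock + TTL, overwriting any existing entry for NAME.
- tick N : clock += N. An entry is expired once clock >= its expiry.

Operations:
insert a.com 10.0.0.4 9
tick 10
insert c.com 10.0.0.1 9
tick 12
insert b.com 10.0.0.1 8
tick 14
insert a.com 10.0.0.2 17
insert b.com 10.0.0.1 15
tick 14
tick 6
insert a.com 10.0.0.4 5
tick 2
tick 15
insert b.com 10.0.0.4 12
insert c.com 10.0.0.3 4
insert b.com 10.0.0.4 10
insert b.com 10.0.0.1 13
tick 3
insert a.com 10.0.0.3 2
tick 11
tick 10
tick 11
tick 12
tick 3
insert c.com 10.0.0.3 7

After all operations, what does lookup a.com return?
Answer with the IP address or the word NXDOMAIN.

Op 1: insert a.com -> 10.0.0.4 (expiry=0+9=9). clock=0
Op 2: tick 10 -> clock=10. purged={a.com}
Op 3: insert c.com -> 10.0.0.1 (expiry=10+9=19). clock=10
Op 4: tick 12 -> clock=22. purged={c.com}
Op 5: insert b.com -> 10.0.0.1 (expiry=22+8=30). clock=22
Op 6: tick 14 -> clock=36. purged={b.com}
Op 7: insert a.com -> 10.0.0.2 (expiry=36+17=53). clock=36
Op 8: insert b.com -> 10.0.0.1 (expiry=36+15=51). clock=36
Op 9: tick 14 -> clock=50.
Op 10: tick 6 -> clock=56. purged={a.com,b.com}
Op 11: insert a.com -> 10.0.0.4 (expiry=56+5=61). clock=56
Op 12: tick 2 -> clock=58.
Op 13: tick 15 -> clock=73. purged={a.com}
Op 14: insert b.com -> 10.0.0.4 (expiry=73+12=85). clock=73
Op 15: insert c.com -> 10.0.0.3 (expiry=73+4=77). clock=73
Op 16: insert b.com -> 10.0.0.4 (expiry=73+10=83). clock=73
Op 17: insert b.com -> 10.0.0.1 (expiry=73+13=86). clock=73
Op 18: tick 3 -> clock=76.
Op 19: insert a.com -> 10.0.0.3 (expiry=76+2=78). clock=76
Op 20: tick 11 -> clock=87. purged={a.com,b.com,c.com}
Op 21: tick 10 -> clock=97.
Op 22: tick 11 -> clock=108.
Op 23: tick 12 -> clock=120.
Op 24: tick 3 -> clock=123.
Op 25: insert c.com -> 10.0.0.3 (expiry=123+7=130). clock=123
lookup a.com: not in cache (expired or never inserted)

Answer: NXDOMAIN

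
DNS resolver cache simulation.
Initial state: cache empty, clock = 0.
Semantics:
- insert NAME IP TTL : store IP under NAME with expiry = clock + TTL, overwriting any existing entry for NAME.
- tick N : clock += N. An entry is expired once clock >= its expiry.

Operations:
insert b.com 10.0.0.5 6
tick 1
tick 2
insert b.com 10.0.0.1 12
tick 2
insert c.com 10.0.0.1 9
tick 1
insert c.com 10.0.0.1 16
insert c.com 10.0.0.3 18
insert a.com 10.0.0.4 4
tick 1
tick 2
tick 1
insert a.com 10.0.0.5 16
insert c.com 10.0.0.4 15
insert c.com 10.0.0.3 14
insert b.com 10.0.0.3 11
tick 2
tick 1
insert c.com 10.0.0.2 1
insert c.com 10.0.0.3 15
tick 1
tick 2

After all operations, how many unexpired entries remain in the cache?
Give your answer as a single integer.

Answer: 3

Derivation:
Op 1: insert b.com -> 10.0.0.5 (expiry=0+6=6). clock=0
Op 2: tick 1 -> clock=1.
Op 3: tick 2 -> clock=3.
Op 4: insert b.com -> 10.0.0.1 (expiry=3+12=15). clock=3
Op 5: tick 2 -> clock=5.
Op 6: insert c.com -> 10.0.0.1 (expiry=5+9=14). clock=5
Op 7: tick 1 -> clock=6.
Op 8: insert c.com -> 10.0.0.1 (expiry=6+16=22). clock=6
Op 9: insert c.com -> 10.0.0.3 (expiry=6+18=24). clock=6
Op 10: insert a.com -> 10.0.0.4 (expiry=6+4=10). clock=6
Op 11: tick 1 -> clock=7.
Op 12: tick 2 -> clock=9.
Op 13: tick 1 -> clock=10. purged={a.com}
Op 14: insert a.com -> 10.0.0.5 (expiry=10+16=26). clock=10
Op 15: insert c.com -> 10.0.0.4 (expiry=10+15=25). clock=10
Op 16: insert c.com -> 10.0.0.3 (expiry=10+14=24). clock=10
Op 17: insert b.com -> 10.0.0.3 (expiry=10+11=21). clock=10
Op 18: tick 2 -> clock=12.
Op 19: tick 1 -> clock=13.
Op 20: insert c.com -> 10.0.0.2 (expiry=13+1=14). clock=13
Op 21: insert c.com -> 10.0.0.3 (expiry=13+15=28). clock=13
Op 22: tick 1 -> clock=14.
Op 23: tick 2 -> clock=16.
Final cache (unexpired): {a.com,b.com,c.com} -> size=3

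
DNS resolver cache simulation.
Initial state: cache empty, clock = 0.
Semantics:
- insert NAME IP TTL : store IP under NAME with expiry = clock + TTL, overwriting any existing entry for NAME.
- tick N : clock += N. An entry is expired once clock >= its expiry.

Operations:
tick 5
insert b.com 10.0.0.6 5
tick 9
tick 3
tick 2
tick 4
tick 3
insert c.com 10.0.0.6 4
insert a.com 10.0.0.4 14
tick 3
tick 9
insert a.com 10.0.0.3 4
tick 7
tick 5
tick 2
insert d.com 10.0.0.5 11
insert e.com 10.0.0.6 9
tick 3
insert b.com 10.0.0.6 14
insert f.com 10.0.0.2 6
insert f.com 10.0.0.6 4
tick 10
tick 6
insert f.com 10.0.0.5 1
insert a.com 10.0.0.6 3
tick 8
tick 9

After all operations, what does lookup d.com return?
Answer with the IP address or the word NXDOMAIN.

Answer: NXDOMAIN

Derivation:
Op 1: tick 5 -> clock=5.
Op 2: insert b.com -> 10.0.0.6 (expiry=5+5=10). clock=5
Op 3: tick 9 -> clock=14. purged={b.com}
Op 4: tick 3 -> clock=17.
Op 5: tick 2 -> clock=19.
Op 6: tick 4 -> clock=23.
Op 7: tick 3 -> clock=26.
Op 8: insert c.com -> 10.0.0.6 (expiry=26+4=30). clock=26
Op 9: insert a.com -> 10.0.0.4 (expiry=26+14=40). clock=26
Op 10: tick 3 -> clock=29.
Op 11: tick 9 -> clock=38. purged={c.com}
Op 12: insert a.com -> 10.0.0.3 (expiry=38+4=42). clock=38
Op 13: tick 7 -> clock=45. purged={a.com}
Op 14: tick 5 -> clock=50.
Op 15: tick 2 -> clock=52.
Op 16: insert d.com -> 10.0.0.5 (expiry=52+11=63). clock=52
Op 17: insert e.com -> 10.0.0.6 (expiry=52+9=61). clock=52
Op 18: tick 3 -> clock=55.
Op 19: insert b.com -> 10.0.0.6 (expiry=55+14=69). clock=55
Op 20: insert f.com -> 10.0.0.2 (expiry=55+6=61). clock=55
Op 21: insert f.com -> 10.0.0.6 (expiry=55+4=59). clock=55
Op 22: tick 10 -> clock=65. purged={d.com,e.com,f.com}
Op 23: tick 6 -> clock=71. purged={b.com}
Op 24: insert f.com -> 10.0.0.5 (expiry=71+1=72). clock=71
Op 25: insert a.com -> 10.0.0.6 (expiry=71+3=74). clock=71
Op 26: tick 8 -> clock=79. purged={a.com,f.com}
Op 27: tick 9 -> clock=88.
lookup d.com: not in cache (expired or never inserted)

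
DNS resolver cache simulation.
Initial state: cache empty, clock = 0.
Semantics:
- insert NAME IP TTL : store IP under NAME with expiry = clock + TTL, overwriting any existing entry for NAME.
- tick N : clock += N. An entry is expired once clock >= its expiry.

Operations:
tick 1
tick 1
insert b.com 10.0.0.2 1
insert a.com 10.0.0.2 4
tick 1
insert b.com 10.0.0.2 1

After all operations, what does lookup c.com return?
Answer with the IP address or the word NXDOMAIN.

Answer: NXDOMAIN

Derivation:
Op 1: tick 1 -> clock=1.
Op 2: tick 1 -> clock=2.
Op 3: insert b.com -> 10.0.0.2 (expiry=2+1=3). clock=2
Op 4: insert a.com -> 10.0.0.2 (expiry=2+4=6). clock=2
Op 5: tick 1 -> clock=3. purged={b.com}
Op 6: insert b.com -> 10.0.0.2 (expiry=3+1=4). clock=3
lookup c.com: not in cache (expired or never inserted)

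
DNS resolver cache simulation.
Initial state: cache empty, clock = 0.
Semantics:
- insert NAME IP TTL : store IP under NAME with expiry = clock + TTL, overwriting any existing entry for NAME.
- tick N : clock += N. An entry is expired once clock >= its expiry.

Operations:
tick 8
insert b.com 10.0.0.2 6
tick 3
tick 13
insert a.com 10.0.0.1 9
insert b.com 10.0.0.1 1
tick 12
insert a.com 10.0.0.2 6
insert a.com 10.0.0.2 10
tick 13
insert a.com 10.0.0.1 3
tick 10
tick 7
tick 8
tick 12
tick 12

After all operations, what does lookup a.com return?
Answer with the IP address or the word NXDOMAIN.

Op 1: tick 8 -> clock=8.
Op 2: insert b.com -> 10.0.0.2 (expiry=8+6=14). clock=8
Op 3: tick 3 -> clock=11.
Op 4: tick 13 -> clock=24. purged={b.com}
Op 5: insert a.com -> 10.0.0.1 (expiry=24+9=33). clock=24
Op 6: insert b.com -> 10.0.0.1 (expiry=24+1=25). clock=24
Op 7: tick 12 -> clock=36. purged={a.com,b.com}
Op 8: insert a.com -> 10.0.0.2 (expiry=36+6=42). clock=36
Op 9: insert a.com -> 10.0.0.2 (expiry=36+10=46). clock=36
Op 10: tick 13 -> clock=49. purged={a.com}
Op 11: insert a.com -> 10.0.0.1 (expiry=49+3=52). clock=49
Op 12: tick 10 -> clock=59. purged={a.com}
Op 13: tick 7 -> clock=66.
Op 14: tick 8 -> clock=74.
Op 15: tick 12 -> clock=86.
Op 16: tick 12 -> clock=98.
lookup a.com: not in cache (expired or never inserted)

Answer: NXDOMAIN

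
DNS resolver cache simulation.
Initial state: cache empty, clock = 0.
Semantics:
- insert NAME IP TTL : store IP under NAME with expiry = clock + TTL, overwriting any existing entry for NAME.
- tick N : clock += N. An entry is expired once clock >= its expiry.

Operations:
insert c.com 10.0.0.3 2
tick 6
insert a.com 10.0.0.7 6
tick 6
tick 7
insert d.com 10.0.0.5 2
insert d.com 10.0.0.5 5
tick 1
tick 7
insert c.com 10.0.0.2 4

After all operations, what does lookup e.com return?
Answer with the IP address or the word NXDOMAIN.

Answer: NXDOMAIN

Derivation:
Op 1: insert c.com -> 10.0.0.3 (expiry=0+2=2). clock=0
Op 2: tick 6 -> clock=6. purged={c.com}
Op 3: insert a.com -> 10.0.0.7 (expiry=6+6=12). clock=6
Op 4: tick 6 -> clock=12. purged={a.com}
Op 5: tick 7 -> clock=19.
Op 6: insert d.com -> 10.0.0.5 (expiry=19+2=21). clock=19
Op 7: insert d.com -> 10.0.0.5 (expiry=19+5=24). clock=19
Op 8: tick 1 -> clock=20.
Op 9: tick 7 -> clock=27. purged={d.com}
Op 10: insert c.com -> 10.0.0.2 (expiry=27+4=31). clock=27
lookup e.com: not in cache (expired or never inserted)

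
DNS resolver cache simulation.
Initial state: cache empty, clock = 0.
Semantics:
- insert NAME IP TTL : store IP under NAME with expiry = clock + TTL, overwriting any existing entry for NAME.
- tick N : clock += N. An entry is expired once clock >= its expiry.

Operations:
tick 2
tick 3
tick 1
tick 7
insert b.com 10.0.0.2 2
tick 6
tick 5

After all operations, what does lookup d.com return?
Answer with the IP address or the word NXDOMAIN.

Answer: NXDOMAIN

Derivation:
Op 1: tick 2 -> clock=2.
Op 2: tick 3 -> clock=5.
Op 3: tick 1 -> clock=6.
Op 4: tick 7 -> clock=13.
Op 5: insert b.com -> 10.0.0.2 (expiry=13+2=15). clock=13
Op 6: tick 6 -> clock=19. purged={b.com}
Op 7: tick 5 -> clock=24.
lookup d.com: not in cache (expired or never inserted)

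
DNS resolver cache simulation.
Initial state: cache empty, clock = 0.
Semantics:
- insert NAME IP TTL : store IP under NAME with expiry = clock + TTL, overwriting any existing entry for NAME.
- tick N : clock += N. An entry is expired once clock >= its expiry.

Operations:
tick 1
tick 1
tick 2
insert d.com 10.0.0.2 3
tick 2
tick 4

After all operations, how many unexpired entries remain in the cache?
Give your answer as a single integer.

Op 1: tick 1 -> clock=1.
Op 2: tick 1 -> clock=2.
Op 3: tick 2 -> clock=4.
Op 4: insert d.com -> 10.0.0.2 (expiry=4+3=7). clock=4
Op 5: tick 2 -> clock=6.
Op 6: tick 4 -> clock=10. purged={d.com}
Final cache (unexpired): {} -> size=0

Answer: 0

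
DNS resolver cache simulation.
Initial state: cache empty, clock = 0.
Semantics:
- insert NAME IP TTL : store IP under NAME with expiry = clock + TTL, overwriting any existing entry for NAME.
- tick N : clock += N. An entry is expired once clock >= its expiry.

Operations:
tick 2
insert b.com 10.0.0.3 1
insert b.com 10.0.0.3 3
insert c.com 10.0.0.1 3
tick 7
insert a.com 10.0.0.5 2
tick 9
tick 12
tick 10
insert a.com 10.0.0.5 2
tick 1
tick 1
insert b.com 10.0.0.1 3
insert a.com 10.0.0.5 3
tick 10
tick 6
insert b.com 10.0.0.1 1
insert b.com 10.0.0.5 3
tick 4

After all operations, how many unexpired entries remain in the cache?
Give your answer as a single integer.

Answer: 0

Derivation:
Op 1: tick 2 -> clock=2.
Op 2: insert b.com -> 10.0.0.3 (expiry=2+1=3). clock=2
Op 3: insert b.com -> 10.0.0.3 (expiry=2+3=5). clock=2
Op 4: insert c.com -> 10.0.0.1 (expiry=2+3=5). clock=2
Op 5: tick 7 -> clock=9. purged={b.com,c.com}
Op 6: insert a.com -> 10.0.0.5 (expiry=9+2=11). clock=9
Op 7: tick 9 -> clock=18. purged={a.com}
Op 8: tick 12 -> clock=30.
Op 9: tick 10 -> clock=40.
Op 10: insert a.com -> 10.0.0.5 (expiry=40+2=42). clock=40
Op 11: tick 1 -> clock=41.
Op 12: tick 1 -> clock=42. purged={a.com}
Op 13: insert b.com -> 10.0.0.1 (expiry=42+3=45). clock=42
Op 14: insert a.com -> 10.0.0.5 (expiry=42+3=45). clock=42
Op 15: tick 10 -> clock=52. purged={a.com,b.com}
Op 16: tick 6 -> clock=58.
Op 17: insert b.com -> 10.0.0.1 (expiry=58+1=59). clock=58
Op 18: insert b.com -> 10.0.0.5 (expiry=58+3=61). clock=58
Op 19: tick 4 -> clock=62. purged={b.com}
Final cache (unexpired): {} -> size=0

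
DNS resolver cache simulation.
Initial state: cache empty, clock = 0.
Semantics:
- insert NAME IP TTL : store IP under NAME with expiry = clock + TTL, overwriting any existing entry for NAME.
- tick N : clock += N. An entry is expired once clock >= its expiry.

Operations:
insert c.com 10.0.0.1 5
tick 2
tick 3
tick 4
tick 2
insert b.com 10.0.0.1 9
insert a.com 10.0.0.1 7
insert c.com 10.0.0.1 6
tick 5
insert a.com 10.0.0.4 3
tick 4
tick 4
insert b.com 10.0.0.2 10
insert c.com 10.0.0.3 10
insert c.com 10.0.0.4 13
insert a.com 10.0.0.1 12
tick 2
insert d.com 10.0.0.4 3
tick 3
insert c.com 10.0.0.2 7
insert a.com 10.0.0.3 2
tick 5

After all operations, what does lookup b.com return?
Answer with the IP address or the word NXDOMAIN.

Answer: NXDOMAIN

Derivation:
Op 1: insert c.com -> 10.0.0.1 (expiry=0+5=5). clock=0
Op 2: tick 2 -> clock=2.
Op 3: tick 3 -> clock=5. purged={c.com}
Op 4: tick 4 -> clock=9.
Op 5: tick 2 -> clock=11.
Op 6: insert b.com -> 10.0.0.1 (expiry=11+9=20). clock=11
Op 7: insert a.com -> 10.0.0.1 (expiry=11+7=18). clock=11
Op 8: insert c.com -> 10.0.0.1 (expiry=11+6=17). clock=11
Op 9: tick 5 -> clock=16.
Op 10: insert a.com -> 10.0.0.4 (expiry=16+3=19). clock=16
Op 11: tick 4 -> clock=20. purged={a.com,b.com,c.com}
Op 12: tick 4 -> clock=24.
Op 13: insert b.com -> 10.0.0.2 (expiry=24+10=34). clock=24
Op 14: insert c.com -> 10.0.0.3 (expiry=24+10=34). clock=24
Op 15: insert c.com -> 10.0.0.4 (expiry=24+13=37). clock=24
Op 16: insert a.com -> 10.0.0.1 (expiry=24+12=36). clock=24
Op 17: tick 2 -> clock=26.
Op 18: insert d.com -> 10.0.0.4 (expiry=26+3=29). clock=26
Op 19: tick 3 -> clock=29. purged={d.com}
Op 20: insert c.com -> 10.0.0.2 (expiry=29+7=36). clock=29
Op 21: insert a.com -> 10.0.0.3 (expiry=29+2=31). clock=29
Op 22: tick 5 -> clock=34. purged={a.com,b.com}
lookup b.com: not in cache (expired or never inserted)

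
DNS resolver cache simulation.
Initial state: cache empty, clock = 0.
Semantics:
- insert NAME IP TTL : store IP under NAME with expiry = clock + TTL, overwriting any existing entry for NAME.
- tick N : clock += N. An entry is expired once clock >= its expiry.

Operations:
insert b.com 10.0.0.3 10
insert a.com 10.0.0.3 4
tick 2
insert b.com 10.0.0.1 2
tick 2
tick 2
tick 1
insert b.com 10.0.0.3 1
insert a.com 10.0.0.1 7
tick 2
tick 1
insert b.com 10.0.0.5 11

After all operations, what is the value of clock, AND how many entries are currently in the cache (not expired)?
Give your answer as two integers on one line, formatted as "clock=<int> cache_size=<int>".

Answer: clock=10 cache_size=2

Derivation:
Op 1: insert b.com -> 10.0.0.3 (expiry=0+10=10). clock=0
Op 2: insert a.com -> 10.0.0.3 (expiry=0+4=4). clock=0
Op 3: tick 2 -> clock=2.
Op 4: insert b.com -> 10.0.0.1 (expiry=2+2=4). clock=2
Op 5: tick 2 -> clock=4. purged={a.com,b.com}
Op 6: tick 2 -> clock=6.
Op 7: tick 1 -> clock=7.
Op 8: insert b.com -> 10.0.0.3 (expiry=7+1=8). clock=7
Op 9: insert a.com -> 10.0.0.1 (expiry=7+7=14). clock=7
Op 10: tick 2 -> clock=9. purged={b.com}
Op 11: tick 1 -> clock=10.
Op 12: insert b.com -> 10.0.0.5 (expiry=10+11=21). clock=10
Final clock = 10
Final cache (unexpired): {a.com,b.com} -> size=2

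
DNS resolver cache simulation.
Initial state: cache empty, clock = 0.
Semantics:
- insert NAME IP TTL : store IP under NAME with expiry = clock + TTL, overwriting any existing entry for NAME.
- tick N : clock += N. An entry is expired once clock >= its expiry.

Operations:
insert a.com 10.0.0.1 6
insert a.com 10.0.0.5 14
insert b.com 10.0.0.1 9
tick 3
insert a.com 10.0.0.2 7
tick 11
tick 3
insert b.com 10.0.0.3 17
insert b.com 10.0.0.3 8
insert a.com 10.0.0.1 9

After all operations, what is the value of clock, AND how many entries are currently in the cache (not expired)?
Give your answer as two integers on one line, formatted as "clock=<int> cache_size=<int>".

Op 1: insert a.com -> 10.0.0.1 (expiry=0+6=6). clock=0
Op 2: insert a.com -> 10.0.0.5 (expiry=0+14=14). clock=0
Op 3: insert b.com -> 10.0.0.1 (expiry=0+9=9). clock=0
Op 4: tick 3 -> clock=3.
Op 5: insert a.com -> 10.0.0.2 (expiry=3+7=10). clock=3
Op 6: tick 11 -> clock=14. purged={a.com,b.com}
Op 7: tick 3 -> clock=17.
Op 8: insert b.com -> 10.0.0.3 (expiry=17+17=34). clock=17
Op 9: insert b.com -> 10.0.0.3 (expiry=17+8=25). clock=17
Op 10: insert a.com -> 10.0.0.1 (expiry=17+9=26). clock=17
Final clock = 17
Final cache (unexpired): {a.com,b.com} -> size=2

Answer: clock=17 cache_size=2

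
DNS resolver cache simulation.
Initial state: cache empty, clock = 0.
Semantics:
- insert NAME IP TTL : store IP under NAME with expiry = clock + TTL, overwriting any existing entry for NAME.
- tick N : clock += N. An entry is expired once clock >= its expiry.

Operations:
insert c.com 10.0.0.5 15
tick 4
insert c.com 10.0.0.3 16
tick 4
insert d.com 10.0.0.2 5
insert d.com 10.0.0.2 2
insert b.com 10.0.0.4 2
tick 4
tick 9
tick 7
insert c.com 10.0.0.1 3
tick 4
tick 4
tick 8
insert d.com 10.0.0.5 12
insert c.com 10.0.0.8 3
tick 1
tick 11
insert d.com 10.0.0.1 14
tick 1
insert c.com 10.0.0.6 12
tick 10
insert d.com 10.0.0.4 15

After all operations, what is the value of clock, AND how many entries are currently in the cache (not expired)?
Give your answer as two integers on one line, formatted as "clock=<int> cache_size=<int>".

Answer: clock=67 cache_size=2

Derivation:
Op 1: insert c.com -> 10.0.0.5 (expiry=0+15=15). clock=0
Op 2: tick 4 -> clock=4.
Op 3: insert c.com -> 10.0.0.3 (expiry=4+16=20). clock=4
Op 4: tick 4 -> clock=8.
Op 5: insert d.com -> 10.0.0.2 (expiry=8+5=13). clock=8
Op 6: insert d.com -> 10.0.0.2 (expiry=8+2=10). clock=8
Op 7: insert b.com -> 10.0.0.4 (expiry=8+2=10). clock=8
Op 8: tick 4 -> clock=12. purged={b.com,d.com}
Op 9: tick 9 -> clock=21. purged={c.com}
Op 10: tick 7 -> clock=28.
Op 11: insert c.com -> 10.0.0.1 (expiry=28+3=31). clock=28
Op 12: tick 4 -> clock=32. purged={c.com}
Op 13: tick 4 -> clock=36.
Op 14: tick 8 -> clock=44.
Op 15: insert d.com -> 10.0.0.5 (expiry=44+12=56). clock=44
Op 16: insert c.com -> 10.0.0.8 (expiry=44+3=47). clock=44
Op 17: tick 1 -> clock=45.
Op 18: tick 11 -> clock=56. purged={c.com,d.com}
Op 19: insert d.com -> 10.0.0.1 (expiry=56+14=70). clock=56
Op 20: tick 1 -> clock=57.
Op 21: insert c.com -> 10.0.0.6 (expiry=57+12=69). clock=57
Op 22: tick 10 -> clock=67.
Op 23: insert d.com -> 10.0.0.4 (expiry=67+15=82). clock=67
Final clock = 67
Final cache (unexpired): {c.com,d.com} -> size=2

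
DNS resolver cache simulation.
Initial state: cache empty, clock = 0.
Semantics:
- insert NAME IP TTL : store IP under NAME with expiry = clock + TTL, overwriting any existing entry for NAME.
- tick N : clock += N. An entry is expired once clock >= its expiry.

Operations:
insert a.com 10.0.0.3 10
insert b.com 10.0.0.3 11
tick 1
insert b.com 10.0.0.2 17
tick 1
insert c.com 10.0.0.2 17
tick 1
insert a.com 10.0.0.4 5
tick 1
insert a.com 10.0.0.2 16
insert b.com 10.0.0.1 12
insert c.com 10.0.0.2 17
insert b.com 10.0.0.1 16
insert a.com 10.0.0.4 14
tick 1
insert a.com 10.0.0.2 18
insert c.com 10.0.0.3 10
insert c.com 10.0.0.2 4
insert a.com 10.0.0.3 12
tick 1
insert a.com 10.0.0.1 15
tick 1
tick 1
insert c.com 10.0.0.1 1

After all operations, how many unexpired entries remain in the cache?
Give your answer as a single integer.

Op 1: insert a.com -> 10.0.0.3 (expiry=0+10=10). clock=0
Op 2: insert b.com -> 10.0.0.3 (expiry=0+11=11). clock=0
Op 3: tick 1 -> clock=1.
Op 4: insert b.com -> 10.0.0.2 (expiry=1+17=18). clock=1
Op 5: tick 1 -> clock=2.
Op 6: insert c.com -> 10.0.0.2 (expiry=2+17=19). clock=2
Op 7: tick 1 -> clock=3.
Op 8: insert a.com -> 10.0.0.4 (expiry=3+5=8). clock=3
Op 9: tick 1 -> clock=4.
Op 10: insert a.com -> 10.0.0.2 (expiry=4+16=20). clock=4
Op 11: insert b.com -> 10.0.0.1 (expiry=4+12=16). clock=4
Op 12: insert c.com -> 10.0.0.2 (expiry=4+17=21). clock=4
Op 13: insert b.com -> 10.0.0.1 (expiry=4+16=20). clock=4
Op 14: insert a.com -> 10.0.0.4 (expiry=4+14=18). clock=4
Op 15: tick 1 -> clock=5.
Op 16: insert a.com -> 10.0.0.2 (expiry=5+18=23). clock=5
Op 17: insert c.com -> 10.0.0.3 (expiry=5+10=15). clock=5
Op 18: insert c.com -> 10.0.0.2 (expiry=5+4=9). clock=5
Op 19: insert a.com -> 10.0.0.3 (expiry=5+12=17). clock=5
Op 20: tick 1 -> clock=6.
Op 21: insert a.com -> 10.0.0.1 (expiry=6+15=21). clock=6
Op 22: tick 1 -> clock=7.
Op 23: tick 1 -> clock=8.
Op 24: insert c.com -> 10.0.0.1 (expiry=8+1=9). clock=8
Final cache (unexpired): {a.com,b.com,c.com} -> size=3

Answer: 3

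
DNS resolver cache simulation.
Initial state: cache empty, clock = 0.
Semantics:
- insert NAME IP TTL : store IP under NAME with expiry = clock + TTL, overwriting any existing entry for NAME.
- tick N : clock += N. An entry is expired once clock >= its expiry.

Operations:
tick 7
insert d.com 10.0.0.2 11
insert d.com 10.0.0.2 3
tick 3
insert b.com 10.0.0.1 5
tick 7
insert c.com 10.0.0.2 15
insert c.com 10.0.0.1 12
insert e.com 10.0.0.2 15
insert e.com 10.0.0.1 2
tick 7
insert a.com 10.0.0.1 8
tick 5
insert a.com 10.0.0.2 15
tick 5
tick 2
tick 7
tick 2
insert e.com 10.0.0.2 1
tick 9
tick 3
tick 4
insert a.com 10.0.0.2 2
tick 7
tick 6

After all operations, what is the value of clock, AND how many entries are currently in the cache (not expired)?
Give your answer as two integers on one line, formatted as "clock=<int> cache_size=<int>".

Op 1: tick 7 -> clock=7.
Op 2: insert d.com -> 10.0.0.2 (expiry=7+11=18). clock=7
Op 3: insert d.com -> 10.0.0.2 (expiry=7+3=10). clock=7
Op 4: tick 3 -> clock=10. purged={d.com}
Op 5: insert b.com -> 10.0.0.1 (expiry=10+5=15). clock=10
Op 6: tick 7 -> clock=17. purged={b.com}
Op 7: insert c.com -> 10.0.0.2 (expiry=17+15=32). clock=17
Op 8: insert c.com -> 10.0.0.1 (expiry=17+12=29). clock=17
Op 9: insert e.com -> 10.0.0.2 (expiry=17+15=32). clock=17
Op 10: insert e.com -> 10.0.0.1 (expiry=17+2=19). clock=17
Op 11: tick 7 -> clock=24. purged={e.com}
Op 12: insert a.com -> 10.0.0.1 (expiry=24+8=32). clock=24
Op 13: tick 5 -> clock=29. purged={c.com}
Op 14: insert a.com -> 10.0.0.2 (expiry=29+15=44). clock=29
Op 15: tick 5 -> clock=34.
Op 16: tick 2 -> clock=36.
Op 17: tick 7 -> clock=43.
Op 18: tick 2 -> clock=45. purged={a.com}
Op 19: insert e.com -> 10.0.0.2 (expiry=45+1=46). clock=45
Op 20: tick 9 -> clock=54. purged={e.com}
Op 21: tick 3 -> clock=57.
Op 22: tick 4 -> clock=61.
Op 23: insert a.com -> 10.0.0.2 (expiry=61+2=63). clock=61
Op 24: tick 7 -> clock=68. purged={a.com}
Op 25: tick 6 -> clock=74.
Final clock = 74
Final cache (unexpired): {} -> size=0

Answer: clock=74 cache_size=0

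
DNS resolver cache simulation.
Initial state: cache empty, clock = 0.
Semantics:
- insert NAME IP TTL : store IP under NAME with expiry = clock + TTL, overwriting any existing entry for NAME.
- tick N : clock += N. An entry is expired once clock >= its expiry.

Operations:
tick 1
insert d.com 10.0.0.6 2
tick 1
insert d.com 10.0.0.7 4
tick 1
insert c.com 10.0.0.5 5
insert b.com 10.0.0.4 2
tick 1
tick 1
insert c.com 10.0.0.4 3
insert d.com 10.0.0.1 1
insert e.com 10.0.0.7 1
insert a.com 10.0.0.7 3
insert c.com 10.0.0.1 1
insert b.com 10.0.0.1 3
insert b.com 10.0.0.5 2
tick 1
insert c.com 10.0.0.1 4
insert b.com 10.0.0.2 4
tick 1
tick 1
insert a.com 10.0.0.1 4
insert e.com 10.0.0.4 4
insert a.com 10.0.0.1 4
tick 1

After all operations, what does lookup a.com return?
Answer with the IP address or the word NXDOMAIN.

Op 1: tick 1 -> clock=1.
Op 2: insert d.com -> 10.0.0.6 (expiry=1+2=3). clock=1
Op 3: tick 1 -> clock=2.
Op 4: insert d.com -> 10.0.0.7 (expiry=2+4=6). clock=2
Op 5: tick 1 -> clock=3.
Op 6: insert c.com -> 10.0.0.5 (expiry=3+5=8). clock=3
Op 7: insert b.com -> 10.0.0.4 (expiry=3+2=5). clock=3
Op 8: tick 1 -> clock=4.
Op 9: tick 1 -> clock=5. purged={b.com}
Op 10: insert c.com -> 10.0.0.4 (expiry=5+3=8). clock=5
Op 11: insert d.com -> 10.0.0.1 (expiry=5+1=6). clock=5
Op 12: insert e.com -> 10.0.0.7 (expiry=5+1=6). clock=5
Op 13: insert a.com -> 10.0.0.7 (expiry=5+3=8). clock=5
Op 14: insert c.com -> 10.0.0.1 (expiry=5+1=6). clock=5
Op 15: insert b.com -> 10.0.0.1 (expiry=5+3=8). clock=5
Op 16: insert b.com -> 10.0.0.5 (expiry=5+2=7). clock=5
Op 17: tick 1 -> clock=6. purged={c.com,d.com,e.com}
Op 18: insert c.com -> 10.0.0.1 (expiry=6+4=10). clock=6
Op 19: insert b.com -> 10.0.0.2 (expiry=6+4=10). clock=6
Op 20: tick 1 -> clock=7.
Op 21: tick 1 -> clock=8. purged={a.com}
Op 22: insert a.com -> 10.0.0.1 (expiry=8+4=12). clock=8
Op 23: insert e.com -> 10.0.0.4 (expiry=8+4=12). clock=8
Op 24: insert a.com -> 10.0.0.1 (expiry=8+4=12). clock=8
Op 25: tick 1 -> clock=9.
lookup a.com: present, ip=10.0.0.1 expiry=12 > clock=9

Answer: 10.0.0.1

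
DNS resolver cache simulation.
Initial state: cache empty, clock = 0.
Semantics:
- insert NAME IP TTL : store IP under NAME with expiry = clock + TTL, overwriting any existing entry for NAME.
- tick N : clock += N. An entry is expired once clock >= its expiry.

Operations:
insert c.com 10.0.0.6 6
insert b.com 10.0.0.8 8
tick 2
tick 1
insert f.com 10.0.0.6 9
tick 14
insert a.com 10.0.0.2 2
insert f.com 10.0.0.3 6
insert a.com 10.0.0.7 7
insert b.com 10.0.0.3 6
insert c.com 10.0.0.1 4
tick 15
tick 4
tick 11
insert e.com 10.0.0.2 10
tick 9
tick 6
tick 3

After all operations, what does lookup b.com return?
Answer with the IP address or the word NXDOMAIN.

Op 1: insert c.com -> 10.0.0.6 (expiry=0+6=6). clock=0
Op 2: insert b.com -> 10.0.0.8 (expiry=0+8=8). clock=0
Op 3: tick 2 -> clock=2.
Op 4: tick 1 -> clock=3.
Op 5: insert f.com -> 10.0.0.6 (expiry=3+9=12). clock=3
Op 6: tick 14 -> clock=17. purged={b.com,c.com,f.com}
Op 7: insert a.com -> 10.0.0.2 (expiry=17+2=19). clock=17
Op 8: insert f.com -> 10.0.0.3 (expiry=17+6=23). clock=17
Op 9: insert a.com -> 10.0.0.7 (expiry=17+7=24). clock=17
Op 10: insert b.com -> 10.0.0.3 (expiry=17+6=23). clock=17
Op 11: insert c.com -> 10.0.0.1 (expiry=17+4=21). clock=17
Op 12: tick 15 -> clock=32. purged={a.com,b.com,c.com,f.com}
Op 13: tick 4 -> clock=36.
Op 14: tick 11 -> clock=47.
Op 15: insert e.com -> 10.0.0.2 (expiry=47+10=57). clock=47
Op 16: tick 9 -> clock=56.
Op 17: tick 6 -> clock=62. purged={e.com}
Op 18: tick 3 -> clock=65.
lookup b.com: not in cache (expired or never inserted)

Answer: NXDOMAIN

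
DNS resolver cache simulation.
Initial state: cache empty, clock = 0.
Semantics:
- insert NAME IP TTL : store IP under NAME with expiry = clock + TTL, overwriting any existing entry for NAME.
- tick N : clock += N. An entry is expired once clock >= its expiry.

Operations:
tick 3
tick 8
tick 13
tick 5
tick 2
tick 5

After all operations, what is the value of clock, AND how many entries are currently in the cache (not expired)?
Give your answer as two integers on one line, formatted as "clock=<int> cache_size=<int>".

Op 1: tick 3 -> clock=3.
Op 2: tick 8 -> clock=11.
Op 3: tick 13 -> clock=24.
Op 4: tick 5 -> clock=29.
Op 5: tick 2 -> clock=31.
Op 6: tick 5 -> clock=36.
Final clock = 36
Final cache (unexpired): {} -> size=0

Answer: clock=36 cache_size=0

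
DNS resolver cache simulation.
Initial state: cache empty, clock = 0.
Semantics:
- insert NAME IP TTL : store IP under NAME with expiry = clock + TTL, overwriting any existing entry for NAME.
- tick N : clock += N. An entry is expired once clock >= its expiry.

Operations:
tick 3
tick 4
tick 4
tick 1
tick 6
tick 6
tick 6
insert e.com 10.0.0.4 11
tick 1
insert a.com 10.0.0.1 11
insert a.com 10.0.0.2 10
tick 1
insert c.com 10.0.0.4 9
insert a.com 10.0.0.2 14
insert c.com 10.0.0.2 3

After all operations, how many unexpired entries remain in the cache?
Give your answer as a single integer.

Op 1: tick 3 -> clock=3.
Op 2: tick 4 -> clock=7.
Op 3: tick 4 -> clock=11.
Op 4: tick 1 -> clock=12.
Op 5: tick 6 -> clock=18.
Op 6: tick 6 -> clock=24.
Op 7: tick 6 -> clock=30.
Op 8: insert e.com -> 10.0.0.4 (expiry=30+11=41). clock=30
Op 9: tick 1 -> clock=31.
Op 10: insert a.com -> 10.0.0.1 (expiry=31+11=42). clock=31
Op 11: insert a.com -> 10.0.0.2 (expiry=31+10=41). clock=31
Op 12: tick 1 -> clock=32.
Op 13: insert c.com -> 10.0.0.4 (expiry=32+9=41). clock=32
Op 14: insert a.com -> 10.0.0.2 (expiry=32+14=46). clock=32
Op 15: insert c.com -> 10.0.0.2 (expiry=32+3=35). clock=32
Final cache (unexpired): {a.com,c.com,e.com} -> size=3

Answer: 3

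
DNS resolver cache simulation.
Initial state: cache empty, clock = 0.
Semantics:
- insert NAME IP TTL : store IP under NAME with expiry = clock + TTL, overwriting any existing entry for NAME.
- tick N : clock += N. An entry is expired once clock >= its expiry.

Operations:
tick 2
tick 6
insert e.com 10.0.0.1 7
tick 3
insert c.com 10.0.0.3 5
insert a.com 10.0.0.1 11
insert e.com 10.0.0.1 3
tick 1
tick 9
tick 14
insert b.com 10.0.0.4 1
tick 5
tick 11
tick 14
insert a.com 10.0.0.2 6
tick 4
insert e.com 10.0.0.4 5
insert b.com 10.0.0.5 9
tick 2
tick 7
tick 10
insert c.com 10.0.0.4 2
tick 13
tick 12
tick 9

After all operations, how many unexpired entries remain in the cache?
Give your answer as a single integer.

Answer: 0

Derivation:
Op 1: tick 2 -> clock=2.
Op 2: tick 6 -> clock=8.
Op 3: insert e.com -> 10.0.0.1 (expiry=8+7=15). clock=8
Op 4: tick 3 -> clock=11.
Op 5: insert c.com -> 10.0.0.3 (expiry=11+5=16). clock=11
Op 6: insert a.com -> 10.0.0.1 (expiry=11+11=22). clock=11
Op 7: insert e.com -> 10.0.0.1 (expiry=11+3=14). clock=11
Op 8: tick 1 -> clock=12.
Op 9: tick 9 -> clock=21. purged={c.com,e.com}
Op 10: tick 14 -> clock=35. purged={a.com}
Op 11: insert b.com -> 10.0.0.4 (expiry=35+1=36). clock=35
Op 12: tick 5 -> clock=40. purged={b.com}
Op 13: tick 11 -> clock=51.
Op 14: tick 14 -> clock=65.
Op 15: insert a.com -> 10.0.0.2 (expiry=65+6=71). clock=65
Op 16: tick 4 -> clock=69.
Op 17: insert e.com -> 10.0.0.4 (expiry=69+5=74). clock=69
Op 18: insert b.com -> 10.0.0.5 (expiry=69+9=78). clock=69
Op 19: tick 2 -> clock=71. purged={a.com}
Op 20: tick 7 -> clock=78. purged={b.com,e.com}
Op 21: tick 10 -> clock=88.
Op 22: insert c.com -> 10.0.0.4 (expiry=88+2=90). clock=88
Op 23: tick 13 -> clock=101. purged={c.com}
Op 24: tick 12 -> clock=113.
Op 25: tick 9 -> clock=122.
Final cache (unexpired): {} -> size=0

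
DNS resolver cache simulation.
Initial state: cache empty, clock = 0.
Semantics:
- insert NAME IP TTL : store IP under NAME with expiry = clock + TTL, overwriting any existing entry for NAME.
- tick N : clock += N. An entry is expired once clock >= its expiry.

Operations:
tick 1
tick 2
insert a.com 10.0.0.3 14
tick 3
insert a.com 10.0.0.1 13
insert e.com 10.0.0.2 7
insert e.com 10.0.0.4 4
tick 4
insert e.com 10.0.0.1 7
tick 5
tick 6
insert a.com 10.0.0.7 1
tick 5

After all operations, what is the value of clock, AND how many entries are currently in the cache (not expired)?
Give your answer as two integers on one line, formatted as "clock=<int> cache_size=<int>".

Answer: clock=26 cache_size=0

Derivation:
Op 1: tick 1 -> clock=1.
Op 2: tick 2 -> clock=3.
Op 3: insert a.com -> 10.0.0.3 (expiry=3+14=17). clock=3
Op 4: tick 3 -> clock=6.
Op 5: insert a.com -> 10.0.0.1 (expiry=6+13=19). clock=6
Op 6: insert e.com -> 10.0.0.2 (expiry=6+7=13). clock=6
Op 7: insert e.com -> 10.0.0.4 (expiry=6+4=10). clock=6
Op 8: tick 4 -> clock=10. purged={e.com}
Op 9: insert e.com -> 10.0.0.1 (expiry=10+7=17). clock=10
Op 10: tick 5 -> clock=15.
Op 11: tick 6 -> clock=21. purged={a.com,e.com}
Op 12: insert a.com -> 10.0.0.7 (expiry=21+1=22). clock=21
Op 13: tick 5 -> clock=26. purged={a.com}
Final clock = 26
Final cache (unexpired): {} -> size=0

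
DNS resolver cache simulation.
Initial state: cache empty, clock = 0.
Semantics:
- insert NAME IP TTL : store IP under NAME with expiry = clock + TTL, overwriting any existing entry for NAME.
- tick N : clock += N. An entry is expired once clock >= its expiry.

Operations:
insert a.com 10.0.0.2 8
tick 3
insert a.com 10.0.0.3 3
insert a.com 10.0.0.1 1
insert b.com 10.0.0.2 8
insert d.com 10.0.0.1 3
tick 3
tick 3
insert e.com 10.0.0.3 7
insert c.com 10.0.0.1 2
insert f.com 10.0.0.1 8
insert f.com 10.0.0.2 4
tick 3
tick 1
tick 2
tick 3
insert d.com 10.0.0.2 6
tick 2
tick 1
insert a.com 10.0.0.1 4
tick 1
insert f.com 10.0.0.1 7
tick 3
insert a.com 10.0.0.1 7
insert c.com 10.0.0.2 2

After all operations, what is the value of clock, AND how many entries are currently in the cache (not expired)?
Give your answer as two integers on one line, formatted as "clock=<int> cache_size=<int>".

Op 1: insert a.com -> 10.0.0.2 (expiry=0+8=8). clock=0
Op 2: tick 3 -> clock=3.
Op 3: insert a.com -> 10.0.0.3 (expiry=3+3=6). clock=3
Op 4: insert a.com -> 10.0.0.1 (expiry=3+1=4). clock=3
Op 5: insert b.com -> 10.0.0.2 (expiry=3+8=11). clock=3
Op 6: insert d.com -> 10.0.0.1 (expiry=3+3=6). clock=3
Op 7: tick 3 -> clock=6. purged={a.com,d.com}
Op 8: tick 3 -> clock=9.
Op 9: insert e.com -> 10.0.0.3 (expiry=9+7=16). clock=9
Op 10: insert c.com -> 10.0.0.1 (expiry=9+2=11). clock=9
Op 11: insert f.com -> 10.0.0.1 (expiry=9+8=17). clock=9
Op 12: insert f.com -> 10.0.0.2 (expiry=9+4=13). clock=9
Op 13: tick 3 -> clock=12. purged={b.com,c.com}
Op 14: tick 1 -> clock=13. purged={f.com}
Op 15: tick 2 -> clock=15.
Op 16: tick 3 -> clock=18. purged={e.com}
Op 17: insert d.com -> 10.0.0.2 (expiry=18+6=24). clock=18
Op 18: tick 2 -> clock=20.
Op 19: tick 1 -> clock=21.
Op 20: insert a.com -> 10.0.0.1 (expiry=21+4=25). clock=21
Op 21: tick 1 -> clock=22.
Op 22: insert f.com -> 10.0.0.1 (expiry=22+7=29). clock=22
Op 23: tick 3 -> clock=25. purged={a.com,d.com}
Op 24: insert a.com -> 10.0.0.1 (expiry=25+7=32). clock=25
Op 25: insert c.com -> 10.0.0.2 (expiry=25+2=27). clock=25
Final clock = 25
Final cache (unexpired): {a.com,c.com,f.com} -> size=3

Answer: clock=25 cache_size=3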